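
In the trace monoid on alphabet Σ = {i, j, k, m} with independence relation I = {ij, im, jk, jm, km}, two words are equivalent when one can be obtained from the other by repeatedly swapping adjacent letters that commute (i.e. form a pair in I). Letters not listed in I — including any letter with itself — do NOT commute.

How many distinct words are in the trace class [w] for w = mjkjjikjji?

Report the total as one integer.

piece 0:m — minimal
piece 1:j — minimal
piece 2:k — minimal
piece 3:j rests on {1:j}
piece 4:j rests on {3:j}
piece 5:i rests on {2:k}
piece 6:k rests on {5:i}
piece 7:j rests on {4:j}
piece 8:j rests on {7:j}
piece 9:i rests on {6:k}
minimal pieces: {0:m, 1:j, 2:k}
ways to finish when only these pieces remain (= sum over removing one remaining piece with nothing left below it):
  1 left: {0}→1  {8}→1  {9}→1
  2 left: {0,8}→2  {0,9}→2  {6,9}→1  {7,8}→1  {8,9}→2
  3 left: {0,6,9}→3  {0,7,8}→3  {0,8,9}→6  {4,7,8}→1  {5,6,9}→1  {6,8,9}→3  {7,8,9}→3
  4 left: {0,4,7,8}→4  {0,5,6,9}→4  {0,6,8,9}→12  {0,7,8,9}→12  {2,5,6,9}→1  {3,4,7,8}→1  {4,7,8,9}→4  {5,6,8,9}→4  {6,7,8,9}→6
  5 left: {0,2,5,6,9}→5  {0,3,4,7,8}→5  {0,4,7,8,9}→20  {0,5,6,8,9}→20  {0,6,7,8,9}→30  {1,3,4,7,8}→1  {2,5,6,8,9}→5  {3,4,7,8,9}→5  {4,6,7,8,9}→10  {5,6,7,8,9}→10
  6 left: {0,1,3,4,7,8}→6  {0,2,5,6,8,9}→30  {0,3,4,7,8,9}→30  {0,4,6,7,8,9}→60  {0,5,6,7,8,9}→60  {1,3,4,7,8,9}→6  {2,5,6,7,8,9}→15  {3,4,6,7,8,9}→15  {4,5,6,7,8,9}→20
  7 left: {0,1,3,4,7,8,9}→42  {0,2,5,6,7,8,9}→105  {0,3,4,6,7,8,9}→105  {0,4,5,6,7,8,9}→140  {1,3,4,6,7,8,9}→21  {2,4,5,6,7,8,9}→35  {3,4,5,6,7,8,9}→35
  8 left: {0,1,3,4,6,7,8,9}→168  {0,2,4,5,6,7,8,9}→280  {0,3,4,5,6,7,8,9}→280  {1,3,4,5,6,7,8,9}→56  {2,3,4,5,6,7,8,9}→70
  placing 0:m first → 126 extensions
  placing 1:j first → 630 extensions
  placing 2:k first → 504 extensions
total linear extensions = 1260

1260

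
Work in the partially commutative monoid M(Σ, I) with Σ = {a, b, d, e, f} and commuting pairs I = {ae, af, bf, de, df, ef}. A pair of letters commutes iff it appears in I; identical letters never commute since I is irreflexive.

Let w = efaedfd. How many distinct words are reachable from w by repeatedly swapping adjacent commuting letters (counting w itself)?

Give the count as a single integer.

drop 0:e onto floor
drop 1:f onto floor
drop 2:a onto floor
drop 3:e onto {0:e}
drop 4:d onto {2:a}
drop 5:f onto {1:f}
drop 6:d onto {4:d}
ground layer = {0:e, 1:f, 2:a}
drop-orders for the pieces not yet dropped (sum over which currently-grounded one goes next):
  1 to go: {3} 1  {5} 1  {6} 1
  2 to go: {0,3} 1  {1,5} 1  {3,5} 2  {3,6} 2  {4,6} 1  {5,6} 2
  3 to go: {0,3,5} 3  {0,3,6} 3  {1,3,5} 3  {1,5,6} 3  {2,4,6} 1  {3,4,6} 3  {3,5,6} 6  {4,5,6} 3
  4 to go: {0,1,3,5} 6  {0,3,4,6} 6  {0,3,5,6} 12  {1,3,5,6} 12  {1,4,5,6} 6  {2,3,4,6} 4  {2,4,5,6} 4  {3,4,5,6} 12
  5 to go: {0,1,3,5,6} 30  {0,2,3,4,6} 10  {0,3,4,5,6} 30  {1,2,4,5,6} 10  {1,3,4,5,6} 30  {2,3,4,5,6} 20
  if 0:e drops first: 60 orders
  if 1:f drops first: 60 orders
  if 2:a drops first: 90 orders
heap linearizations: 210

210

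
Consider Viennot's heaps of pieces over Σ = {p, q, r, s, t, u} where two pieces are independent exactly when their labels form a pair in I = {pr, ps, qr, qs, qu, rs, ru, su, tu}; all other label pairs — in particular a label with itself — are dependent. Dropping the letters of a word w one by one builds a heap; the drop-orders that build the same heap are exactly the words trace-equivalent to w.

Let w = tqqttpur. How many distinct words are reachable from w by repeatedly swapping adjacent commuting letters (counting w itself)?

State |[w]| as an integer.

drop 0:t onto floor
drop 1:q onto {0:t}
drop 2:q onto {1:q}
drop 3:t onto {2:q}
drop 4:t onto {3:t}
drop 5:p onto {4:t}
drop 6:u onto {5:p}
drop 7:r onto {4:t}
ground layer = {0:t}
drop-orders for the pieces not yet dropped (sum over which currently-grounded one goes next):
  1 to go: {6} 1  {7} 1
  2 to go: {5,6} 1  {6,7} 2
  3 to go: {5,6,7} 3
  4 to go: {4,5,6,7} 3
  5 to go: {3,4,5,6,7} 3
  6 to go: {2,3,4,5,6,7} 3
  if 0:t drops first: 3 orders

3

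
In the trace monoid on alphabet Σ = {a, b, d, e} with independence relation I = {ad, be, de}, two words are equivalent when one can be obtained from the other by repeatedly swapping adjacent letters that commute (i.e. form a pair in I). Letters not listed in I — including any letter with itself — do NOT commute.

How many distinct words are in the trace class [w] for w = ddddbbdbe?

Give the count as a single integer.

piece 0:d — minimal
piece 1:d rests on {0:d}
piece 2:d rests on {1:d}
piece 3:d rests on {2:d}
piece 4:b rests on {3:d}
piece 5:b rests on {4:b}
piece 6:d rests on {5:b}
piece 7:b rests on {6:d}
piece 8:e — minimal
minimal pieces: {0:d, 8:e}
ways to finish when only these pieces remain (= sum over removing one remaining piece with nothing left below it):
  1 left: {7}→1  {8}→1
  2 left: {6,7}→1  {7,8}→2
  3 left: {5,6,7}→1  {6,7,8}→3
  4 left: {4,5,6,7}→1  {5,6,7,8}→4
  5 left: {3,4,5,6,7}→1  {4,5,6,7,8}→5
  6 left: {2,3,4,5,6,7}→1  {3,4,5,6,7,8}→6
  7 left: {1,2,3,4,5,6,7}→1  {2,3,4,5,6,7,8}→7
  placing 0:d first → 8 extensions
  placing 8:e first → 1 extensions
total linear extensions = 9

9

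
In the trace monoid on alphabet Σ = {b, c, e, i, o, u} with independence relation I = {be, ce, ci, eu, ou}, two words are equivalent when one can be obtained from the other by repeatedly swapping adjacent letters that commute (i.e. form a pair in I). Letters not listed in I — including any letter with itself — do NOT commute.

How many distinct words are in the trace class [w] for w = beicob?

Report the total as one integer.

drop 0:b onto floor
drop 1:e onto floor
drop 2:i onto {0:b, 1:e}
drop 3:c onto {0:b}
drop 4:o onto {2:i, 3:c}
drop 5:b onto {4:o}
ground layer = {0:b, 1:e}
drop-orders for the pieces not yet dropped (sum over which currently-grounded one goes next):
  1 to go: {5} 1
  2 to go: {4,5} 1
  3 to go: {2,4,5} 1  {3,4,5} 1
  4 to go: {1,2,4,5} 1  {2,3,4,5} 2
  if 0:b drops first: 3 orders
  if 1:e drops first: 2 orders
heap linearizations: 5

5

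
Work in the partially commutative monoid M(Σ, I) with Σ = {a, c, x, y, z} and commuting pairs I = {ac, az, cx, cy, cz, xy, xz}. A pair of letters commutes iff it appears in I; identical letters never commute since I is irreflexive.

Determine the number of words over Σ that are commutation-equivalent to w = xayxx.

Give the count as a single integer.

#0=x has no predecessor
#1=a depends on [0:x]
#2=y depends on [1:a]
#3=x depends on [1:a]
#4=x depends on [3:x]
sources: [0:x]
N(rest) = Σ N(rest − s) over sources s of rest; N(one piece) = 1:
  size 1 → [2]=1  [4]=1
  size 2 → [2,4]=2  [3,4]=1
  size 3 → [2,3,4]=3
  first=0(x) contributes 3

3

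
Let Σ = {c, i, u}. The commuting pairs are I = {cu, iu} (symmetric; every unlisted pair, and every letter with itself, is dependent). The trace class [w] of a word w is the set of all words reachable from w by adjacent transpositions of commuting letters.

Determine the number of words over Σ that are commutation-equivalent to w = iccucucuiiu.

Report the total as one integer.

330

piece 0:i — minimal
piece 1:c rests on {0:i}
piece 2:c rests on {1:c}
piece 3:u — minimal
piece 4:c rests on {2:c}
piece 5:u rests on {3:u}
piece 6:c rests on {4:c}
piece 7:u rests on {5:u}
piece 8:i rests on {6:c}
piece 9:i rests on {8:i}
piece 10:u rests on {7:u}
minimal pieces: {0:i, 3:u}
ways to finish when only these pieces remain (= sum over removing one remaining piece with nothing left below it):
  1 left: {9}→1  {10}→1
  2 left: {7,10}→1  {8,9}→1  {9,10}→2
  3 left: {5,7,10}→1  {6,8,9}→1  {7,9,10}→3  {8,9,10}→3
  4 left: {3,5,7,10}→1  {4,6,8,9}→1  {5,7,9,10}→4  {6,8,9,10}→4  {7,8,9,10}→6
  5 left: {2,4,6,8,9}→1  {3,5,7,9,10}→5  {4,6,8,9,10}→5  {5,7,8,9,10}→10  {6,7,8,9,10}→10
  6 left: {1,2,4,6,8,9}→1  {2,4,6,8,9,10}→6  {3,5,7,8,9,10}→15  {4,6,7,8,9,10}→15  {5,6,7,8,9,10}→20
  7 left: {0,1,2,4,6,8,9}→1  {1,2,4,6,8,9,10}→7  {2,4,6,7,8,9,10}→21  {3,5,6,7,8,9,10}→35  {4,5,6,7,8,9,10}→35
  8 left: {0,1,2,4,6,8,9,10}→8  {1,2,4,6,7,8,9,10}→28  {2,4,5,6,7,8,9,10}→56  {3,4,5,6,7,8,9,10}→70
  9 left: {0,1,2,4,6,7,8,9,10}→36  {1,2,4,5,6,7,8,9,10}→84  {2,3,4,5,6,7,8,9,10}→126
  placing 0:i first → 210 extensions
  placing 3:u first → 120 extensions
total linear extensions = 330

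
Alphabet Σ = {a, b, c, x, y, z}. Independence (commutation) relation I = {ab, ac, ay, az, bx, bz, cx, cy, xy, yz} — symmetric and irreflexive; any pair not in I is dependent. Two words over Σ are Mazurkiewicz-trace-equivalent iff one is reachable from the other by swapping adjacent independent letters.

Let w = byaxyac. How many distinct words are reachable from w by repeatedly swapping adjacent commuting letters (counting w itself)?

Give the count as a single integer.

0(b) covers ∅
1(y) covers 0:b
2(a) covers ∅
3(x) covers 2:a
4(y) covers 1:y
5(a) covers 3:x
6(c) covers 0:b
floor of heap: 0:b, 2:a
completions by unplaced set U, small U first (add the entries for U minus each lowest piece of U):
  |U|=1: {4}:1  {5}:1  {6}:1
  |U|=2: {1,4}:1  {3,5}:1  {4,5}:2  {4,6}:2  {5,6}:2
  |U|=3: {1,4,5}:3  {1,4,6}:3  {2,3,5}:1  {3,4,5}:3  {3,5,6}:3  {4,5,6}:6
  |U|=4: {0,1,4,6}:3  {1,3,4,5}:6  {1,4,5,6}:12  {2,3,4,5}:4  {2,3,5,6}:4  {3,4,5,6}:12
  |U|=5: {0,1,4,5,6}:15  {1,2,3,4,5}:10  {1,3,4,5,6}:30  {2,3,4,5,6}:20
  start at 0(b): 60
  start at 2(a): 45
sum over floor = 105

105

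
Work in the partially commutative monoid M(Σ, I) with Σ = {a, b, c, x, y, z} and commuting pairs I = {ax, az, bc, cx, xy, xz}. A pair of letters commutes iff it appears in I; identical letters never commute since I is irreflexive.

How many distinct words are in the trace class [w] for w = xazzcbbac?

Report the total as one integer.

39

drop 0:x onto floor
drop 1:a onto floor
drop 2:z onto floor
drop 3:z onto {2:z}
drop 4:c onto {1:a, 3:z}
drop 5:b onto {0:x, 1:a, 3:z}
drop 6:b onto {5:b}
drop 7:a onto {4:c, 6:b}
drop 8:c onto {7:a}
ground layer = {0:x, 1:a, 2:z}
drop-orders for the pieces not yet dropped (sum over which currently-grounded one goes next):
  1 to go: {8} 1
  2 to go: {7,8} 1
  3 to go: {4,7,8} 1  {6,7,8} 1
  4 to go: {4,6,7,8} 2  {5,6,7,8} 1
  5 to go: {0,5,6,7,8} 1  {4,5,6,7,8} 3
  6 to go: {0,4,5,6,7,8} 4  {1,4,5,6,7,8} 3  {3,4,5,6,7,8} 3
  7 to go: {0,1,4,5,6,7,8} 7  {0,3,4,5,6,7,8} 7  {1,3,4,5,6,7,8} 6  {2,3,4,5,6,7,8} 3
  if 0:x drops first: 9 orders
  if 1:a drops first: 10 orders
  if 2:z drops first: 20 orders
heap linearizations: 39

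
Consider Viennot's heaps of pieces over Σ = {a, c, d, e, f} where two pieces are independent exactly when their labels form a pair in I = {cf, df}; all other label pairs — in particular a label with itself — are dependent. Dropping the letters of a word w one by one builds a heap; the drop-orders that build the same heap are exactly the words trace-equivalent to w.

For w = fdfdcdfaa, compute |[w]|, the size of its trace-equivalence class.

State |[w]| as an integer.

35

#0=f has no predecessor
#1=d has no predecessor
#2=f depends on [0:f]
#3=d depends on [1:d]
#4=c depends on [3:d]
#5=d depends on [4:c]
#6=f depends on [2:f]
#7=a depends on [5:d, 6:f]
#8=a depends on [7:a]
sources: [0:f, 1:d]
N(rest) = Σ N(rest − s) over sources s of rest; N(one piece) = 1:
  size 1 → [8]=1
  size 2 → [7,8]=1
  size 3 → [5,7,8]=1  [6,7,8]=1
  size 4 → [2,6,7,8]=1  [4,5,7,8]=1  [5,6,7,8]=2
  size 5 → [0,2,6,7,8]=1  [2,5,6,7,8]=3  [3,4,5,7,8]=1  [4,5,6,7,8]=3
  size 6 → [0,2,5,6,7,8]=4  [1,3,4,5,7,8]=1  [2,4,5,6,7,8]=6  [3,4,5,6,7,8]=4
  size 7 → [0,2,4,5,6,7,8]=10  [1,3,4,5,6,7,8]=5  [2,3,4,5,6,7,8]=10
  first=0(f) contributes 15
  first=1(d) contributes 20
|[w]| = 35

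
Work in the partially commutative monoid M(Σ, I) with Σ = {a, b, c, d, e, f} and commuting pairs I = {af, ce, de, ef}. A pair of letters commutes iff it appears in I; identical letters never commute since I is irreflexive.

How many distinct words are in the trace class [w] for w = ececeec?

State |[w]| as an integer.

#0=e has no predecessor
#1=c has no predecessor
#2=e depends on [0:e]
#3=c depends on [1:c]
#4=e depends on [2:e]
#5=e depends on [4:e]
#6=c depends on [3:c]
sources: [0:e, 1:c]
N(rest) = Σ N(rest − s) over sources s of rest; N(one piece) = 1:
  size 1 → [5]=1  [6]=1
  size 2 → [3,6]=1  [4,5]=1  [5,6]=2
  size 3 → [1,3,6]=1  [2,4,5]=1  [3,5,6]=3  [4,5,6]=3
  size 4 → [0,2,4,5]=1  [1,3,5,6]=4  [2,4,5,6]=4  [3,4,5,6]=6
  size 5 → [0,2,4,5,6]=5  [1,3,4,5,6]=10  [2,3,4,5,6]=10
  first=0(e) contributes 20
  first=1(c) contributes 15
|[w]| = 35

35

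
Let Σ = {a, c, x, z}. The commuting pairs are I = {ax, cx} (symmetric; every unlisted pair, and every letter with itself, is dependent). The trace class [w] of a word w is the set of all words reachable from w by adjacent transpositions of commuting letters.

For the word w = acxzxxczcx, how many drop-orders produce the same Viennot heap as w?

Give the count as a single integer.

18

#0=a has no predecessor
#1=c depends on [0:a]
#2=x has no predecessor
#3=z depends on [1:c, 2:x]
#4=x depends on [3:z]
#5=x depends on [4:x]
#6=c depends on [3:z]
#7=z depends on [5:x, 6:c]
#8=c depends on [7:z]
#9=x depends on [7:z]
sources: [0:a, 2:x]
N(rest) = Σ N(rest − s) over sources s of rest; N(one piece) = 1:
  size 1 → [8]=1  [9]=1
  size 2 → [8,9]=2
  size 3 → [7,8,9]=2
  size 4 → [5,7,8,9]=2  [6,7,8,9]=2
  size 5 → [4,5,7,8,9]=2  [5,6,7,8,9]=4
  size 6 → [4,5,6,7,8,9]=6
  size 7 → [3,4,5,6,7,8,9]=6
  size 8 → [1,3,4,5,6,7,8,9]=6  [2,3,4,5,6,7,8,9]=6
  first=0(a) contributes 12
  first=2(x) contributes 6
|[w]| = 18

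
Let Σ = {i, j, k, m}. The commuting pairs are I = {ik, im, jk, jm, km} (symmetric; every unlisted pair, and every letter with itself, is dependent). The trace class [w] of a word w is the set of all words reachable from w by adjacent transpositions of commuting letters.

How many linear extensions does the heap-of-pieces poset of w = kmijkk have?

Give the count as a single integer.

60

piece 0:k — minimal
piece 1:m — minimal
piece 2:i — minimal
piece 3:j rests on {2:i}
piece 4:k rests on {0:k}
piece 5:k rests on {4:k}
minimal pieces: {0:k, 1:m, 2:i}
ways to finish when only these pieces remain (= sum over removing one remaining piece with nothing left below it):
  1 left: {1}→1  {3}→1  {5}→1
  2 left: {1,3}→2  {1,5}→2  {2,3}→1  {3,5}→2  {4,5}→1
  3 left: {0,4,5}→1  {1,2,3}→3  {1,3,5}→6  {1,4,5}→3  {2,3,5}→3  {3,4,5}→3
  4 left: {0,1,4,5}→4  {0,3,4,5}→4  {1,2,3,5}→12  {1,3,4,5}→12  {2,3,4,5}→6
  placing 0:k first → 30 extensions
  placing 1:m first → 10 extensions
  placing 2:i first → 20 extensions
total linear extensions = 60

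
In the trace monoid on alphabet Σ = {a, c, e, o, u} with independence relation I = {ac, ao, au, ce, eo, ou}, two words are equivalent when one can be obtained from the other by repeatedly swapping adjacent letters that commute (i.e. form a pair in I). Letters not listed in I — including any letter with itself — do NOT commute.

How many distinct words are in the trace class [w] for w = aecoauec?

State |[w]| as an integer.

drop 0:a onto floor
drop 1:e onto {0:a}
drop 2:c onto floor
drop 3:o onto {2:c}
drop 4:a onto {1:e}
drop 5:u onto {1:e, 2:c}
drop 6:e onto {4:a, 5:u}
drop 7:c onto {3:o, 5:u}
ground layer = {0:a, 2:c}
drop-orders for the pieces not yet dropped (sum over which currently-grounded one goes next):
  1 to go: {6} 1  {7} 1
  2 to go: {3,7} 1  {4,6} 1  {6,7} 2
  3 to go: {3,6,7} 3  {4,6,7} 3  {5,6,7} 2
  4 to go: {3,4,6,7} 6  {3,5,6,7} 5  {4,5,6,7} 5
  5 to go: {1,4,5,6,7} 5  {2,3,5,6,7} 5  {3,4,5,6,7} 16
  6 to go: {0,1,4,5,6,7} 5  {1,3,4,5,6,7} 21  {2,3,4,5,6,7} 21
  if 0:a drops first: 42 orders
  if 2:c drops first: 26 orders
heap linearizations: 68

68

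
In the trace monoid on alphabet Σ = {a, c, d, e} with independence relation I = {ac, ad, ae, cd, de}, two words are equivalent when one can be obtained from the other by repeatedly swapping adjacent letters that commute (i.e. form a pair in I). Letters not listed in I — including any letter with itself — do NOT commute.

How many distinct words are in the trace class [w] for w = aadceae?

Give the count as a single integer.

140

#0=a has no predecessor
#1=a depends on [0:a]
#2=d has no predecessor
#3=c has no predecessor
#4=e depends on [3:c]
#5=a depends on [1:a]
#6=e depends on [4:e]
sources: [0:a, 2:d, 3:c]
N(rest) = Σ N(rest − s) over sources s of rest; N(one piece) = 1:
  size 1 → [2]=1  [5]=1  [6]=1
  size 2 → [1,5]=1  [2,5]=2  [2,6]=2  [4,6]=1  [5,6]=2
  size 3 → [0,1,5]=1  [1,2,5]=3  [1,5,6]=3  [2,4,6]=3  [2,5,6]=6  [3,4,6]=1  [4,5,6]=3
  size 4 → [0,1,2,5]=4  [0,1,5,6]=4  [1,2,5,6]=12  [1,4,5,6]=6  [2,3,4,6]=4  [2,4,5,6]=12  [3,4,5,6]=4
  size 5 → [0,1,2,5,6]=20  [0,1,4,5,6]=10  [1,2,4,5,6]=30  [1,3,4,5,6]=10  [2,3,4,5,6]=20
  first=0(a) contributes 60
  first=2(d) contributes 20
  first=3(c) contributes 60
|[w]| = 140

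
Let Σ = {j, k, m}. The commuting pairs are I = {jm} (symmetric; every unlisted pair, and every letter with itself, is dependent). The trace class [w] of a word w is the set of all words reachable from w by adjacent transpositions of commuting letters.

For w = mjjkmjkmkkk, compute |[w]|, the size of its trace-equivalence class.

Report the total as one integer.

6

piece 0:m — minimal
piece 1:j — minimal
piece 2:j rests on {1:j}
piece 3:k rests on {0:m, 2:j}
piece 4:m rests on {3:k}
piece 5:j rests on {3:k}
piece 6:k rests on {4:m, 5:j}
piece 7:m rests on {6:k}
piece 8:k rests on {7:m}
piece 9:k rests on {8:k}
piece 10:k rests on {9:k}
minimal pieces: {0:m, 1:j}
ways to finish when only these pieces remain (= sum over removing one remaining piece with nothing left below it):
  1 left: {10}→1
  2 left: {9,10}→1
  3 left: {8,9,10}→1
  4 left: {7,8,9,10}→1
  5 left: {6,7,8,9,10}→1
  6 left: {4,6,7,8,9,10}→1  {5,6,7,8,9,10}→1
  7 left: {4,5,6,7,8,9,10}→2
  8 left: {3,4,5,6,7,8,9,10}→2
  9 left: {0,3,4,5,6,7,8,9,10}→2  {2,3,4,5,6,7,8,9,10}→2
  placing 0:m first → 2 extensions
  placing 1:j first → 4 extensions
total linear extensions = 6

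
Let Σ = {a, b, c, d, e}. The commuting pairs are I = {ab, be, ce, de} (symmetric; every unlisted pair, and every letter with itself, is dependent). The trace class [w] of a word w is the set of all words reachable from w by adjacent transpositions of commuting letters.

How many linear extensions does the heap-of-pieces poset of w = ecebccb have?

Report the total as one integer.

21

drop 0:e onto floor
drop 1:c onto floor
drop 2:e onto {0:e}
drop 3:b onto {1:c}
drop 4:c onto {3:b}
drop 5:c onto {4:c}
drop 6:b onto {5:c}
ground layer = {0:e, 1:c}
drop-orders for the pieces not yet dropped (sum over which currently-grounded one goes next):
  1 to go: {2} 1  {6} 1
  2 to go: {0,2} 1  {2,6} 2  {5,6} 1
  3 to go: {0,2,6} 3  {2,5,6} 3  {4,5,6} 1
  4 to go: {0,2,5,6} 6  {2,4,5,6} 4  {3,4,5,6} 1
  5 to go: {0,2,4,5,6} 10  {1,3,4,5,6} 1  {2,3,4,5,6} 5
  if 0:e drops first: 6 orders
  if 1:c drops first: 15 orders
heap linearizations: 21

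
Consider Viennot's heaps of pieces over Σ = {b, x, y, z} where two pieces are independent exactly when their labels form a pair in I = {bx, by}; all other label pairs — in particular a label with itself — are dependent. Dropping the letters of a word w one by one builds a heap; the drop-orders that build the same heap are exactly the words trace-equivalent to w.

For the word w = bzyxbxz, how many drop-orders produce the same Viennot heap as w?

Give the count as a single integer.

4

0(b) covers ∅
1(z) covers 0:b
2(y) covers 1:z
3(x) covers 2:y
4(b) covers 1:z
5(x) covers 3:x
6(z) covers 4:b, 5:x
floor of heap: 0:b
completions by unplaced set U, small U first (add the entries for U minus each lowest piece of U):
  |U|=1: {6}:1
  |U|=2: {4,6}:1  {5,6}:1
  |U|=3: {3,5,6}:1  {4,5,6}:2
  |U|=4: {2,3,5,6}:1  {3,4,5,6}:3
  |U|=5: {2,3,4,5,6}:4
  start at 0(b): 4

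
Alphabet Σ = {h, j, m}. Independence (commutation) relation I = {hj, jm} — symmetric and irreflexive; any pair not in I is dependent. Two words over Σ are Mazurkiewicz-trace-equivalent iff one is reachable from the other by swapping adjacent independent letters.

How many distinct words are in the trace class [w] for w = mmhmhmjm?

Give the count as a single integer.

piece 0:m — minimal
piece 1:m rests on {0:m}
piece 2:h rests on {1:m}
piece 3:m rests on {2:h}
piece 4:h rests on {3:m}
piece 5:m rests on {4:h}
piece 6:j — minimal
piece 7:m rests on {5:m}
minimal pieces: {0:m, 6:j}
ways to finish when only these pieces remain (= sum over removing one remaining piece with nothing left below it):
  1 left: {6}→1  {7}→1
  2 left: {5,7}→1  {6,7}→2
  3 left: {4,5,7}→1  {5,6,7}→3
  4 left: {3,4,5,7}→1  {4,5,6,7}→4
  5 left: {2,3,4,5,7}→1  {3,4,5,6,7}→5
  6 left: {1,2,3,4,5,7}→1  {2,3,4,5,6,7}→6
  placing 0:m first → 7 extensions
  placing 6:j first → 1 extensions
total linear extensions = 8

8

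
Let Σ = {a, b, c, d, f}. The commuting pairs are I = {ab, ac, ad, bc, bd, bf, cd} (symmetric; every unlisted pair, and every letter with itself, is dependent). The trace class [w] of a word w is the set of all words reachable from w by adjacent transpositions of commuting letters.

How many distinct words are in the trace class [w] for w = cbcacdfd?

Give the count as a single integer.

0(c) covers ∅
1(b) covers ∅
2(c) covers 0:c
3(a) covers ∅
4(c) covers 2:c
5(d) covers ∅
6(f) covers 3:a, 4:c, 5:d
7(d) covers 6:f
floor of heap: 0:c, 1:b, 3:a, 5:d
completions by unplaced set U, small U first (add the entries for U minus each lowest piece of U):
  |U|=1: {1}:1  {7}:1
  |U|=2: {1,7}:2  {6,7}:1
  |U|=3: {1,6,7}:3  {3,6,7}:1  {4,6,7}:1  {5,6,7}:1
  |U|=4: {1,3,6,7}:4  {1,4,6,7}:4  {1,5,6,7}:4  {2,4,6,7}:1  {3,4,6,7}:2  {3,5,6,7}:2  {4,5,6,7}:2
  |U|=5: {0,2,4,6,7}:1  {1,2,4,6,7}:5  {1,3,4,6,7}:10  {1,3,5,6,7}:10  {1,4,5,6,7}:10  {2,3,4,6,7}:3  {2,4,5,6,7}:3  {3,4,5,6,7}:6
  |U|=6: {0,1,2,4,6,7}:6  {0,2,3,4,6,7}:4  {0,2,4,5,6,7}:4  {1,2,3,4,6,7}:18  {1,2,4,5,6,7}:18  {1,3,4,5,6,7}:36  {2,3,4,5,6,7}:12
  start at 0(c): 84
  start at 1(b): 20
  start at 3(a): 28
  start at 5(d): 28
sum over floor = 160

160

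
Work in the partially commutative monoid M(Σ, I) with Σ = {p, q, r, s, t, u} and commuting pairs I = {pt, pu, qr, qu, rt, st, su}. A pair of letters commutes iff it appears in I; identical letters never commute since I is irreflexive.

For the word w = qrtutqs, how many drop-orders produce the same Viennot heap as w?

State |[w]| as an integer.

piece 0:q — minimal
piece 1:r — minimal
piece 2:t rests on {0:q}
piece 3:u rests on {1:r, 2:t}
piece 4:t rests on {3:u}
piece 5:q rests on {4:t}
piece 6:s rests on {5:q}
minimal pieces: {0:q, 1:r}
ways to finish when only these pieces remain (= sum over removing one remaining piece with nothing left below it):
  1 left: {6}→1
  2 left: {5,6}→1
  3 left: {4,5,6}→1
  4 left: {3,4,5,6}→1
  5 left: {1,3,4,5,6}→1  {2,3,4,5,6}→1
  placing 0:q first → 2 extensions
  placing 1:r first → 1 extensions
total linear extensions = 3

3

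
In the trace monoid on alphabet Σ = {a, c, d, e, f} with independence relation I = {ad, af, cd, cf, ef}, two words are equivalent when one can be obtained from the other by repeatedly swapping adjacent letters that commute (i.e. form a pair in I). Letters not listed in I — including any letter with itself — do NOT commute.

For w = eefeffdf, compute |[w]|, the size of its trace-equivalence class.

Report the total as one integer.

20

piece 0:e — minimal
piece 1:e rests on {0:e}
piece 2:f — minimal
piece 3:e rests on {1:e}
piece 4:f rests on {2:f}
piece 5:f rests on {4:f}
piece 6:d rests on {3:e, 5:f}
piece 7:f rests on {6:d}
minimal pieces: {0:e, 2:f}
ways to finish when only these pieces remain (= sum over removing one remaining piece with nothing left below it):
  1 left: {7}→1
  2 left: {6,7}→1
  3 left: {3,6,7}→1  {5,6,7}→1
  4 left: {1,3,6,7}→1  {3,5,6,7}→2  {4,5,6,7}→1
  5 left: {0,1,3,6,7}→1  {1,3,5,6,7}→3  {2,4,5,6,7}→1  {3,4,5,6,7}→3
  6 left: {0,1,3,5,6,7}→4  {1,3,4,5,6,7}→6  {2,3,4,5,6,7}→4
  placing 0:e first → 10 extensions
  placing 2:f first → 10 extensions
total linear extensions = 20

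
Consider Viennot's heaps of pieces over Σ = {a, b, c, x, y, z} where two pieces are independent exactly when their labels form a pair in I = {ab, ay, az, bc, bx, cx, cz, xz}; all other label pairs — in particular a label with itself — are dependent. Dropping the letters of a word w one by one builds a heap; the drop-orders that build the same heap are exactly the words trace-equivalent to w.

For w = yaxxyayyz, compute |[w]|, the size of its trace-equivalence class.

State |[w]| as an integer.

0(y) covers ∅
1(a) covers ∅
2(x) covers 0:y, 1:a
3(x) covers 2:x
4(y) covers 3:x
5(a) covers 3:x
6(y) covers 4:y
7(y) covers 6:y
8(z) covers 7:y
floor of heap: 0:y, 1:a
completions by unplaced set U, small U first (add the entries for U minus each lowest piece of U):
  |U|=1: {5}:1  {8}:1
  |U|=2: {5,8}:2  {7,8}:1
  |U|=3: {5,7,8}:3  {6,7,8}:1
  |U|=4: {4,6,7,8}:1  {5,6,7,8}:4
  |U|=5: {4,5,6,7,8}:5
  |U|=6: {3,4,5,6,7,8}:5
  |U|=7: {2,3,4,5,6,7,8}:5
  start at 0(y): 5
  start at 1(a): 5
sum over floor = 10

10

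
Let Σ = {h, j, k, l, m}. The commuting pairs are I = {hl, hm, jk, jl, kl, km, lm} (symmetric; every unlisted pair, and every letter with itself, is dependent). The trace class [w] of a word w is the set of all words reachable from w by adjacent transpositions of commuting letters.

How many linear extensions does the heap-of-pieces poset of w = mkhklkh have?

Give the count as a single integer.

#0=m has no predecessor
#1=k has no predecessor
#2=h depends on [1:k]
#3=k depends on [2:h]
#4=l has no predecessor
#5=k depends on [3:k]
#6=h depends on [5:k]
sources: [0:m, 1:k, 4:l]
N(rest) = Σ N(rest − s) over sources s of rest; N(one piece) = 1:
  size 1 → [0]=1  [4]=1  [6]=1
  size 2 → [0,4]=2  [0,6]=2  [4,6]=2  [5,6]=1
  size 3 → [0,4,6]=6  [0,5,6]=3  [3,5,6]=1  [4,5,6]=3
  size 4 → [0,3,5,6]=4  [0,4,5,6]=12  [2,3,5,6]=1  [3,4,5,6]=4
  size 5 → [0,2,3,5,6]=5  [0,3,4,5,6]=20  [1,2,3,5,6]=1  [2,3,4,5,6]=5
  first=0(m) contributes 6
  first=1(k) contributes 30
  first=4(l) contributes 6
|[w]| = 42

42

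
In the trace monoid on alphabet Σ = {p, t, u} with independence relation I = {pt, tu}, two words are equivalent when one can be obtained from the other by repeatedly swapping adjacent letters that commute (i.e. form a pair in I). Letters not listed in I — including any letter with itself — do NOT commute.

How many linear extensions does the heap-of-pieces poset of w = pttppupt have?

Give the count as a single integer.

piece 0:p — minimal
piece 1:t — minimal
piece 2:t rests on {1:t}
piece 3:p rests on {0:p}
piece 4:p rests on {3:p}
piece 5:u rests on {4:p}
piece 6:p rests on {5:u}
piece 7:t rests on {2:t}
minimal pieces: {0:p, 1:t}
ways to finish when only these pieces remain (= sum over removing one remaining piece with nothing left below it):
  1 left: {6}→1  {7}→1
  2 left: {2,7}→1  {5,6}→1  {6,7}→2
  3 left: {1,2,7}→1  {2,6,7}→3  {4,5,6}→1  {5,6,7}→3
  4 left: {1,2,6,7}→4  {2,5,6,7}→6  {3,4,5,6}→1  {4,5,6,7}→4
  5 left: {0,3,4,5,6}→1  {1,2,5,6,7}→10  {2,4,5,6,7}→10  {3,4,5,6,7}→5
  6 left: {0,3,4,5,6,7}→6  {1,2,4,5,6,7}→20  {2,3,4,5,6,7}→15
  placing 0:p first → 35 extensions
  placing 1:t first → 21 extensions
total linear extensions = 56

56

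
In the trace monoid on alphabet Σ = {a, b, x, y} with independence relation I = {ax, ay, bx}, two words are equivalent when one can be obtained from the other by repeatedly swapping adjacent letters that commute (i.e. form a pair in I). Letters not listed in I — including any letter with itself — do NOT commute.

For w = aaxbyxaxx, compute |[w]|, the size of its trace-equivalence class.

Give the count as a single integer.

0(a) covers ∅
1(a) covers 0:a
2(x) covers ∅
3(b) covers 1:a
4(y) covers 2:x, 3:b
5(x) covers 4:y
6(a) covers 3:b
7(x) covers 5:x
8(x) covers 7:x
floor of heap: 0:a, 2:x
completions by unplaced set U, small U first (add the entries for U minus each lowest piece of U):
  |U|=1: {6}:1  {8}:1
  |U|=2: {6,8}:2  {7,8}:1
  |U|=3: {5,7,8}:1  {6,7,8}:3
  |U|=4: {4,5,7,8}:1  {5,6,7,8}:4
  |U|=5: {2,4,5,7,8}:1  {4,5,6,7,8}:5
  |U|=6: {2,4,5,6,7,8}:6  {3,4,5,6,7,8}:5
  |U|=7: {1,3,4,5,6,7,8}:5  {2,3,4,5,6,7,8}:11
  start at 0(a): 16
  start at 2(x): 5
sum over floor = 21

21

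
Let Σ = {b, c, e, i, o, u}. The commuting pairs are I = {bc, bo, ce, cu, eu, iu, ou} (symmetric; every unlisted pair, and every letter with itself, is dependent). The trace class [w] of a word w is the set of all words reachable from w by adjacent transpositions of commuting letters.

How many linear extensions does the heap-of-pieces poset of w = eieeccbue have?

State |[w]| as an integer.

42

0(e) covers ∅
1(i) covers 0:e
2(e) covers 1:i
3(e) covers 2:e
4(c) covers 1:i
5(c) covers 4:c
6(b) covers 3:e
7(u) covers 6:b
8(e) covers 6:b
floor of heap: 0:e
completions by unplaced set U, small U first (add the entries for U minus each lowest piece of U):
  |U|=1: {5}:1  {7}:1  {8}:1
  |U|=2: {4,5}:1  {5,7}:2  {5,8}:2  {7,8}:2
  |U|=3: {4,5,7}:3  {4,5,8}:3  {5,7,8}:6  {6,7,8}:2
  |U|=4: {3,6,7,8}:2  {4,5,7,8}:12  {5,6,7,8}:8
  |U|=5: {2,3,6,7,8}:2  {3,5,6,7,8}:10  {4,5,6,7,8}:20
  |U|=6: {2,3,5,6,7,8}:12  {3,4,5,6,7,8}:30
  |U|=7: {2,3,4,5,6,7,8}:42
  start at 0(e): 42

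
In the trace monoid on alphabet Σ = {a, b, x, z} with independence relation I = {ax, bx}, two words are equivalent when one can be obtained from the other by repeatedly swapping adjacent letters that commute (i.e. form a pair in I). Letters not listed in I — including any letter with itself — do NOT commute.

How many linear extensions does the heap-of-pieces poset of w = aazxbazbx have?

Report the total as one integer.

6

0(a) covers ∅
1(a) covers 0:a
2(z) covers 1:a
3(x) covers 2:z
4(b) covers 2:z
5(a) covers 4:b
6(z) covers 3:x, 5:a
7(b) covers 6:z
8(x) covers 6:z
floor of heap: 0:a
completions by unplaced set U, small U first (add the entries for U minus each lowest piece of U):
  |U|=1: {7}:1  {8}:1
  |U|=2: {7,8}:2
  |U|=3: {6,7,8}:2
  |U|=4: {3,6,7,8}:2  {5,6,7,8}:2
  |U|=5: {3,5,6,7,8}:4  {4,5,6,7,8}:2
  |U|=6: {3,4,5,6,7,8}:6
  |U|=7: {2,3,4,5,6,7,8}:6
  start at 0(a): 6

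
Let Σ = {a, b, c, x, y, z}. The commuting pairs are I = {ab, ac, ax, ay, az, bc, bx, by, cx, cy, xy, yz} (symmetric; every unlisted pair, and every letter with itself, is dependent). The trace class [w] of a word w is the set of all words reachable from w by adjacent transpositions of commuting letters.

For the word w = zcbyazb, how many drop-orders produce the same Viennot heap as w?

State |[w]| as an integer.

#0=z has no predecessor
#1=c depends on [0:z]
#2=b depends on [0:z]
#3=y has no predecessor
#4=a has no predecessor
#5=z depends on [1:c, 2:b]
#6=b depends on [5:z]
sources: [0:z, 3:y, 4:a]
N(rest) = Σ N(rest − s) over sources s of rest; N(one piece) = 1:
  size 1 → [3]=1  [4]=1  [6]=1
  size 2 → [3,4]=2  [3,6]=2  [4,6]=2  [5,6]=1
  size 3 → [1,5,6]=1  [2,5,6]=1  [3,4,6]=6  [3,5,6]=3  [4,5,6]=3
  size 4 → [1,2,5,6]=2  [1,3,5,6]=4  [1,4,5,6]=4  [2,3,5,6]=4  [2,4,5,6]=4  [3,4,5,6]=12
  size 5 → [0,1,2,5,6]=2  [1,2,3,5,6]=10  [1,2,4,5,6]=10  [1,3,4,5,6]=20  [2,3,4,5,6]=20
  first=0(z) contributes 60
  first=3(y) contributes 12
  first=4(a) contributes 12
|[w]| = 84

84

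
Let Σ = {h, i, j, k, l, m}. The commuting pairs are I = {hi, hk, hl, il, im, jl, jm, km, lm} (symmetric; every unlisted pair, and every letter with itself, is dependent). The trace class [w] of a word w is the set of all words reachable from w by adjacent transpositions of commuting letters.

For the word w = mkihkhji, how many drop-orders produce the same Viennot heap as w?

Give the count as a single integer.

20

piece 0:m — minimal
piece 1:k — minimal
piece 2:i rests on {1:k}
piece 3:h rests on {0:m}
piece 4:k rests on {2:i}
piece 5:h rests on {3:h}
piece 6:j rests on {4:k, 5:h}
piece 7:i rests on {6:j}
minimal pieces: {0:m, 1:k}
ways to finish when only these pieces remain (= sum over removing one remaining piece with nothing left below it):
  1 left: {7}→1
  2 left: {6,7}→1
  3 left: {4,6,7}→1  {5,6,7}→1
  4 left: {2,4,6,7}→1  {3,5,6,7}→1  {4,5,6,7}→2
  5 left: {0,3,5,6,7}→1  {1,2,4,6,7}→1  {2,4,5,6,7}→3  {3,4,5,6,7}→3
  6 left: {0,3,4,5,6,7}→4  {1,2,4,5,6,7}→4  {2,3,4,5,6,7}→6
  placing 0:m first → 10 extensions
  placing 1:k first → 10 extensions
total linear extensions = 20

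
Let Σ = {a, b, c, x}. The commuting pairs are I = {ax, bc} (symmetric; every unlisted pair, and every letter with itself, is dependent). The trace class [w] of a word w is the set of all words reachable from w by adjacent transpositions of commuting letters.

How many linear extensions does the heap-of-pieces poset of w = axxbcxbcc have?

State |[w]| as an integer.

#0=a has no predecessor
#1=x has no predecessor
#2=x depends on [1:x]
#3=b depends on [0:a, 2:x]
#4=c depends on [0:a, 2:x]
#5=x depends on [3:b, 4:c]
#6=b depends on [5:x]
#7=c depends on [5:x]
#8=c depends on [7:c]
sources: [0:a, 1:x]
N(rest) = Σ N(rest − s) over sources s of rest; N(one piece) = 1:
  size 1 → [6]=1  [8]=1
  size 2 → [6,8]=2  [7,8]=1
  size 3 → [6,7,8]=3
  size 4 → [5,6,7,8]=3
  size 5 → [3,5,6,7,8]=3  [4,5,6,7,8]=3
  size 6 → [3,4,5,6,7,8]=6
  size 7 → [0,3,4,5,6,7,8]=6  [2,3,4,5,6,7,8]=6
  first=0(a) contributes 6
  first=1(x) contributes 12
|[w]| = 18

18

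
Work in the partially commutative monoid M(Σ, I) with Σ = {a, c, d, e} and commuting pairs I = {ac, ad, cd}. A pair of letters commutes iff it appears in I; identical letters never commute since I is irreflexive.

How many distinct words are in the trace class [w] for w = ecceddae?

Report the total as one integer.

drop 0:e onto floor
drop 1:c onto {0:e}
drop 2:c onto {1:c}
drop 3:e onto {2:c}
drop 4:d onto {3:e}
drop 5:d onto {4:d}
drop 6:a onto {3:e}
drop 7:e onto {5:d, 6:a}
ground layer = {0:e}
drop-orders for the pieces not yet dropped (sum over which currently-grounded one goes next):
  1 to go: {7} 1
  2 to go: {5,7} 1  {6,7} 1
  3 to go: {4,5,7} 1  {5,6,7} 2
  4 to go: {4,5,6,7} 3
  5 to go: {3,4,5,6,7} 3
  6 to go: {2,3,4,5,6,7} 3
  if 0:e drops first: 3 orders

3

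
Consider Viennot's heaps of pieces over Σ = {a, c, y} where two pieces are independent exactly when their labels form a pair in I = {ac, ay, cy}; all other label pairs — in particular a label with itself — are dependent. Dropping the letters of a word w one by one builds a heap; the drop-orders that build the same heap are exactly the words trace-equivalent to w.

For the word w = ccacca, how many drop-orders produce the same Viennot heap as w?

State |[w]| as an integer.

piece 0:c — minimal
piece 1:c rests on {0:c}
piece 2:a — minimal
piece 3:c rests on {1:c}
piece 4:c rests on {3:c}
piece 5:a rests on {2:a}
minimal pieces: {0:c, 2:a}
ways to finish when only these pieces remain (= sum over removing one remaining piece with nothing left below it):
  1 left: {4}→1  {5}→1
  2 left: {2,5}→1  {3,4}→1  {4,5}→2
  3 left: {1,3,4}→1  {2,4,5}→3  {3,4,5}→3
  4 left: {0,1,3,4}→1  {1,3,4,5}→4  {2,3,4,5}→6
  placing 0:c first → 10 extensions
  placing 2:a first → 5 extensions
total linear extensions = 15

15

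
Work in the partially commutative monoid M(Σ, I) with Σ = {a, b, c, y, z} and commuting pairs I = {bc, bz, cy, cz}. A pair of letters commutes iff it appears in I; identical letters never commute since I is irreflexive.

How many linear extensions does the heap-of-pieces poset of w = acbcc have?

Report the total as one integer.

piece 0:a — minimal
piece 1:c rests on {0:a}
piece 2:b rests on {0:a}
piece 3:c rests on {1:c}
piece 4:c rests on {3:c}
minimal pieces: {0:a}
ways to finish when only these pieces remain (= sum over removing one remaining piece with nothing left below it):
  1 left: {2}→1  {4}→1
  2 left: {2,4}→2  {3,4}→1
  3 left: {1,3,4}→1  {2,3,4}→3
  placing 0:a first → 4 extensions

4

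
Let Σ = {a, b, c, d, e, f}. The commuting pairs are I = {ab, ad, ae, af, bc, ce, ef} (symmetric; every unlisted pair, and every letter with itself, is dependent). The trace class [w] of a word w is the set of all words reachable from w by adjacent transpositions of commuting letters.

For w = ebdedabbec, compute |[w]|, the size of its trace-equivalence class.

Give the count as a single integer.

30

#0=e has no predecessor
#1=b depends on [0:e]
#2=d depends on [1:b]
#3=e depends on [2:d]
#4=d depends on [3:e]
#5=a has no predecessor
#6=b depends on [4:d]
#7=b depends on [6:b]
#8=e depends on [7:b]
#9=c depends on [4:d, 5:a]
sources: [0:e, 5:a]
N(rest) = Σ N(rest − s) over sources s of rest; N(one piece) = 1:
  size 1 → [8]=1  [9]=1
  size 2 → [5,9]=1  [7,8]=1  [8,9]=2
  size 3 → [5,8,9]=3  [6,7,8]=1  [7,8,9]=3
  size 4 → [5,7,8,9]=6  [6,7,8,9]=4
  size 5 → [4,6,7,8,9]=4  [5,6,7,8,9]=10
  size 6 → [3,4,6,7,8,9]=4  [4,5,6,7,8,9]=14
  size 7 → [2,3,4,6,7,8,9]=4  [3,4,5,6,7,8,9]=18
  size 8 → [1,2,3,4,6,7,8,9]=4  [2,3,4,5,6,7,8,9]=22
  first=0(e) contributes 26
  first=5(a) contributes 4
|[w]| = 30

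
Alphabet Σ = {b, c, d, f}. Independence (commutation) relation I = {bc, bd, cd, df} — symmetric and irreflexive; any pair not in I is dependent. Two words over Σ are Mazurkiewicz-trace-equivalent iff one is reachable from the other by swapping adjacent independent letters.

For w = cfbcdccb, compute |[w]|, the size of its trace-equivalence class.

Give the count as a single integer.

80

#0=c has no predecessor
#1=f depends on [0:c]
#2=b depends on [1:f]
#3=c depends on [1:f]
#4=d has no predecessor
#5=c depends on [3:c]
#6=c depends on [5:c]
#7=b depends on [2:b]
sources: [0:c, 4:d]
N(rest) = Σ N(rest − s) over sources s of rest; N(one piece) = 1:
  size 1 → [4]=1  [6]=1  [7]=1
  size 2 → [2,7]=1  [4,6]=2  [4,7]=2  [5,6]=1  [6,7]=2
  size 3 → [2,4,7]=3  [2,6,7]=3  [3,5,6]=1  [4,5,6]=3  [4,6,7]=6  [5,6,7]=3
  size 4 → [2,4,6,7]=12  [2,5,6,7]=6  [3,4,5,6]=4  [3,5,6,7]=4  [4,5,6,7]=12
  size 5 → [2,3,5,6,7]=10  [2,4,5,6,7]=30  [3,4,5,6,7]=20
  size 6 → [1,2,3,5,6,7]=10  [2,3,4,5,6,7]=60
  first=0(c) contributes 70
  first=4(d) contributes 10
|[w]| = 80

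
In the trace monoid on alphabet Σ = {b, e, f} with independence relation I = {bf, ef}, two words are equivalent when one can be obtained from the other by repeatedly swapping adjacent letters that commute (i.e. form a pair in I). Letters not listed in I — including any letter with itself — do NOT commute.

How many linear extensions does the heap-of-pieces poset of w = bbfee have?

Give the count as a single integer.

5

#0=b has no predecessor
#1=b depends on [0:b]
#2=f has no predecessor
#3=e depends on [1:b]
#4=e depends on [3:e]
sources: [0:b, 2:f]
N(rest) = Σ N(rest − s) over sources s of rest; N(one piece) = 1:
  size 1 → [2]=1  [4]=1
  size 2 → [2,4]=2  [3,4]=1
  size 3 → [1,3,4]=1  [2,3,4]=3
  first=0(b) contributes 4
  first=2(f) contributes 1
|[w]| = 5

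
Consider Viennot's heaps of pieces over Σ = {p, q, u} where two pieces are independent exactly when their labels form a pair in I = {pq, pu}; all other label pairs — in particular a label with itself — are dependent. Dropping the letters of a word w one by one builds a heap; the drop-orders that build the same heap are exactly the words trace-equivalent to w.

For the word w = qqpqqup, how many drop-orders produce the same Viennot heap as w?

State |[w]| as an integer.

drop 0:q onto floor
drop 1:q onto {0:q}
drop 2:p onto floor
drop 3:q onto {1:q}
drop 4:q onto {3:q}
drop 5:u onto {4:q}
drop 6:p onto {2:p}
ground layer = {0:q, 2:p}
drop-orders for the pieces not yet dropped (sum over which currently-grounded one goes next):
  1 to go: {5} 1  {6} 1
  2 to go: {2,6} 1  {4,5} 1  {5,6} 2
  3 to go: {2,5,6} 3  {3,4,5} 1  {4,5,6} 3
  4 to go: {1,3,4,5} 1  {2,4,5,6} 6  {3,4,5,6} 4
  5 to go: {0,1,3,4,5} 1  {1,3,4,5,6} 5  {2,3,4,5,6} 10
  if 0:q drops first: 15 orders
  if 2:p drops first: 6 orders
heap linearizations: 21

21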